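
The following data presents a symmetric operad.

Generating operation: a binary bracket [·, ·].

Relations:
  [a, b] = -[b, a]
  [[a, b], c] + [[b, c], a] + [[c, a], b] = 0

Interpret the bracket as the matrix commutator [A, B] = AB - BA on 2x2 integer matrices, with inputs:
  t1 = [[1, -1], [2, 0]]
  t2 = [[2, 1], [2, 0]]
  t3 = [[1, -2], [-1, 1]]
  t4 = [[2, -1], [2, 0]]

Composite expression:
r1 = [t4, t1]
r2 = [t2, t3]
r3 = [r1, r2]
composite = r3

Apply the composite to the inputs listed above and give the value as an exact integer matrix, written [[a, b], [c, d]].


[t4, t1] = [[0, -1], [-2, 0]]
[t2, t3] = [[3, -4], [2, -3]]
[[t4, t1], [t2, t3]] = [[-10, 6], [-12, 10]]

[[-10, 6], [-12, 10]]


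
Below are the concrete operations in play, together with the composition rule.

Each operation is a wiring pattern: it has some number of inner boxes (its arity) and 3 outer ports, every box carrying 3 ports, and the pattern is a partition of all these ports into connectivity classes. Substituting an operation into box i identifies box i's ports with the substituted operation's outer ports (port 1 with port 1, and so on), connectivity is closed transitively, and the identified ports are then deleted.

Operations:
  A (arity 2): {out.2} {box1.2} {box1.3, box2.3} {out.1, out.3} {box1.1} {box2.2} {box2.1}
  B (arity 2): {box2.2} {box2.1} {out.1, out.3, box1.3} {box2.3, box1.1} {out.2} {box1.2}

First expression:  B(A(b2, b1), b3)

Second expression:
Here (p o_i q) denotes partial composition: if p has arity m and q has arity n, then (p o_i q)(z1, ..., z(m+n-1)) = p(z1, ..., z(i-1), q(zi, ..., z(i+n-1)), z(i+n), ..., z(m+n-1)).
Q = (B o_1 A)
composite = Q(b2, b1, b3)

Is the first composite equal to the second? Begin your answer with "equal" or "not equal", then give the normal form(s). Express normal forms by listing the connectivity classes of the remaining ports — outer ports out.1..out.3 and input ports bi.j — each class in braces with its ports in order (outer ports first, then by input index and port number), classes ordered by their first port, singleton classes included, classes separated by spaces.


The first expression reduces to {out.1, out.3, b3.3} {out.2} {b1.1} {b1.2} {b1.3, b2.3} {b2.1} {b2.2} {b3.1} {b3.2}
The second expression reduces to {out.1, out.3, b3.3} {out.2} {b1.1} {b1.2} {b1.3, b2.3} {b2.1} {b2.2} {b3.1} {b3.2}
The forms coincide; equal.

equal — both sides give {out.1, out.3, b3.3} {out.2} {b1.1} {b1.2} {b1.3, b2.3} {b2.1} {b2.2} {b3.1} {b3.2}


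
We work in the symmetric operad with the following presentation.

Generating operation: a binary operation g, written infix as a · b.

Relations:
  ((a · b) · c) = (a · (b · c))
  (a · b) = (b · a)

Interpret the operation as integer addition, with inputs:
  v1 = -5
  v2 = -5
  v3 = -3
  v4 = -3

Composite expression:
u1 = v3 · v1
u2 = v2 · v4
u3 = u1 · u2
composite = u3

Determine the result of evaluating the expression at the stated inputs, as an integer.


-16

(v3 · v1) = -8
(v2 · v4) = -8
((v3 · v1) · (v2 · v4)) = -16


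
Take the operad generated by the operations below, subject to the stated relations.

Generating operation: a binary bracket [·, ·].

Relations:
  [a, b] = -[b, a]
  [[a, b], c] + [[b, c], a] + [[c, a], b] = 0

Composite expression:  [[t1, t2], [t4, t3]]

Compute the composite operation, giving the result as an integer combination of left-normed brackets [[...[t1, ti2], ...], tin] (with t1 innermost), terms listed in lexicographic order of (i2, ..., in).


-[[[t1, t2], t3], t4] + [[[t1, t2], t4], t3]


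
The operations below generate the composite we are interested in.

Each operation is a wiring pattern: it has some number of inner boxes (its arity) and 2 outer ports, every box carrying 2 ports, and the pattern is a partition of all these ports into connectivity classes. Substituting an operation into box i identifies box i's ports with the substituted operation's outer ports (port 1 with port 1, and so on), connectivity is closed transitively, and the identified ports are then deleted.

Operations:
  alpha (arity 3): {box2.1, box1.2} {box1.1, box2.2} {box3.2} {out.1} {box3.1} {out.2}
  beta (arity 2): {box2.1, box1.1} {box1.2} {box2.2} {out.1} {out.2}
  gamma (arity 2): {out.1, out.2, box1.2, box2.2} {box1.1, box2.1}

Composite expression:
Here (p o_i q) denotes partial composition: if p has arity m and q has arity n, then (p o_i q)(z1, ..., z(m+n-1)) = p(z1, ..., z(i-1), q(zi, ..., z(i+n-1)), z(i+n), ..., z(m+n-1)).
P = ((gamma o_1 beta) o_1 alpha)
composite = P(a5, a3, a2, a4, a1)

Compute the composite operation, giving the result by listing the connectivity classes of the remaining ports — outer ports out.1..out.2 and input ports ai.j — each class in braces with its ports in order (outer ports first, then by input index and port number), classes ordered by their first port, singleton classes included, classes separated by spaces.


Treat the ports identified at gamma as solder joints: merge, then drop.
the subtree at alpha composes to {out.1} {out.2} {a2.1} {a2.2} {a3.1, a5.2} {a3.2, a5.1} on (a5, a3, a2); out.j = own outer ports
the subtree at beta composes to {out.1} {out.2} {a2.1} {a2.2} {a3.1, a5.2} {a3.2, a5.1} {a4.1} {a4.2} on (a5, a3, a2, a4); out.j = own outer ports
the subtree at gamma composes to {out.1, out.2, a1.2} {a1.1} {a2.1} {a2.2} {a3.1, a5.2} {a3.2, a5.1} {a4.1} {a4.2} on (a5, a3, a2, a4, a1); out.j = own outer ports

{out.1, out.2, a1.2} {a1.1} {a2.1} {a2.2} {a3.1, a5.2} {a3.2, a5.1} {a4.1} {a4.2}


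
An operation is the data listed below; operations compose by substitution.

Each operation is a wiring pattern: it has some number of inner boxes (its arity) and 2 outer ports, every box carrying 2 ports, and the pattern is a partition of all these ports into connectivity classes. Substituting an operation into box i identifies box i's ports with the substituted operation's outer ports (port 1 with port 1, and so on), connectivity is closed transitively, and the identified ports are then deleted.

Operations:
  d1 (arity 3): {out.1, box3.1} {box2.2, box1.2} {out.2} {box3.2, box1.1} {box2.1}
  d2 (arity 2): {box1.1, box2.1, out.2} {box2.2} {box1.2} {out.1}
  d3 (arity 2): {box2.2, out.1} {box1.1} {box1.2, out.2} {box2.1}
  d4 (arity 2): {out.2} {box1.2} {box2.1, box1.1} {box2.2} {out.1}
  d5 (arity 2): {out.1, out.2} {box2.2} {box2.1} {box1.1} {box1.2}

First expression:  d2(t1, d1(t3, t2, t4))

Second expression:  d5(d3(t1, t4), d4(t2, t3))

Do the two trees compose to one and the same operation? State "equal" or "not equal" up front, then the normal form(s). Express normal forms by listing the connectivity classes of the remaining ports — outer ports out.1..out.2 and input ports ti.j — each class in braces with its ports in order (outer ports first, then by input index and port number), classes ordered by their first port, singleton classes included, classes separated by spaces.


Normal form of the first expression: {out.1} {out.2, t1.1, t4.1} {t1.2} {t2.1} {t2.2, t3.2} {t3.1, t4.2}
Normal form of the second expression: {out.1, out.2} {t1.1} {t1.2} {t2.1, t3.1} {t2.2} {t3.2} {t4.1} {t4.2}
The normal forms differ: not equal.

not equal — first {out.1} {out.2, t1.1, t4.1} {t1.2} {t2.1} {t2.2, t3.2} {t3.1, t4.2}, second {out.1, out.2} {t1.1} {t1.2} {t2.1, t3.1} {t2.2} {t3.2} {t4.1} {t4.2}


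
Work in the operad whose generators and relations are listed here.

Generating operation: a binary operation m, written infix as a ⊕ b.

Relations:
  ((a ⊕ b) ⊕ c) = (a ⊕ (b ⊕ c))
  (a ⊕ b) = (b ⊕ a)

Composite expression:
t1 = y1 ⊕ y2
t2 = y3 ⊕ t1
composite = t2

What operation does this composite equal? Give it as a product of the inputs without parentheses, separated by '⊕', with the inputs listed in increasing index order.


Key point: m commutes, so take the y-inputs in any fixed order.
(y1 ⊕ y2) unparenthesizes to y1 ⊕ y2
(y3 ⊕ (y1 ⊕ y2)) unparenthesizes to y3 ⊕ y1 ⊕ y2
putting the inputs in ascending order: y1 ⊕ y2 ⊕ y3

y1 ⊕ y2 ⊕ y3


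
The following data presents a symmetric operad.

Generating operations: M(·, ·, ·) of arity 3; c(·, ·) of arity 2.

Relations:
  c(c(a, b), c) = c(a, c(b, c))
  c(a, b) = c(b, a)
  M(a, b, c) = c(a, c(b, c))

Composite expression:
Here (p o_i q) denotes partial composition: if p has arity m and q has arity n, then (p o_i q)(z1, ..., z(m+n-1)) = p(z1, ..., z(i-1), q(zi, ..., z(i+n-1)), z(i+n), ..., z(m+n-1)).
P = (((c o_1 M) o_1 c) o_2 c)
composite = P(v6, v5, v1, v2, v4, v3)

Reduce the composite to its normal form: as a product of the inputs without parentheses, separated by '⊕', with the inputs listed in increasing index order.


v1 ⊕ v2 ⊕ v3 ⊕ v4 ⊕ v5 ⊕ v6

Key point: c commutes, so take the v-inputs in any fixed order.
c(v5, v1) unparenthesizes to v5 ⊕ v1
c(v6, c(v5, v1)) unparenthesizes to v6 ⊕ v5 ⊕ v1
M(c(v6, c(v5, v1)), v2, v4) unparenthesizes to v6 ⊕ v5 ⊕ v1 ⊕ v2 ⊕ v4
c(M(c(v6, c(v5, v1)), v2, v4), v3) unparenthesizes to v6 ⊕ v5 ⊕ v1 ⊕ v2 ⊕ v4 ⊕ v3
the factors in increasing index order: v1 ⊕ v2 ⊕ v3 ⊕ v4 ⊕ v5 ⊕ v6


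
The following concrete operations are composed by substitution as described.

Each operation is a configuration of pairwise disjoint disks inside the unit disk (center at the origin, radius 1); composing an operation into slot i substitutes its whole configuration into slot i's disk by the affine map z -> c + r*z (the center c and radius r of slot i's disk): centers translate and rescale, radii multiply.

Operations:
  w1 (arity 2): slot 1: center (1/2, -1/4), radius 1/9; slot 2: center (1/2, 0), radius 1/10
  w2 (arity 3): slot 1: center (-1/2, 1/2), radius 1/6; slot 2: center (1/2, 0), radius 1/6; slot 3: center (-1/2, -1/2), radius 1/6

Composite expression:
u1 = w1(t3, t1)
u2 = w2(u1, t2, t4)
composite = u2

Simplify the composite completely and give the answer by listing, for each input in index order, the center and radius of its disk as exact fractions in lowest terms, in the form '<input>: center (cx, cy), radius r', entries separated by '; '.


t1: center (-5/12, 1/2), radius 1/60; t2: center (1/2, 0), radius 1/6; t3: center (-5/12, 11/24), radius 1/54; t4: center (-1/2, -1/2), radius 1/6

Only the slot chain above each t matters under w2; compose those maps.
t3 passes through 2 substitutions, ending at center (-5/12, 11/24), radius 1/54
t1 passes through 2 substitutions, ending at center (-5/12, 1/2), radius 1/60
t2 passes through 1 substitution, ending at center (1/2, 0), radius 1/6
t4 passes through 1 substitution, ending at center (-1/2, -1/2), radius 1/6


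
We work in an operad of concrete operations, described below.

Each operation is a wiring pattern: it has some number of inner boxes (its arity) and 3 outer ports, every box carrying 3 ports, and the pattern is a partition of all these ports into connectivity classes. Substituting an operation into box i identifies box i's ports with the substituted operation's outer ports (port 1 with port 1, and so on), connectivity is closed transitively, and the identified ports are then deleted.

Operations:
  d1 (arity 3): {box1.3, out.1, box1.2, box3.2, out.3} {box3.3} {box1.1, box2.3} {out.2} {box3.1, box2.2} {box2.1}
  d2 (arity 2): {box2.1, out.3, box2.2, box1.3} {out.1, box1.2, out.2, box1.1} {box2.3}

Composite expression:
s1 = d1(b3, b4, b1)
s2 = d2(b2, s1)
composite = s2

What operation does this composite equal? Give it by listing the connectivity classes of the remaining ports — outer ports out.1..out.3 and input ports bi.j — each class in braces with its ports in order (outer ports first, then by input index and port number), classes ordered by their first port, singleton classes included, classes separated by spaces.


{out.1, out.2, b2.1, b2.2} {out.3, b1.2, b2.3, b3.2, b3.3} {b1.1, b4.2} {b1.3} {b3.1, b4.3} {b4.1}

Reachability decides: close wires over d2-identified ports.
through d1, on inputs (b3, b4, b1): {out.1, out.3, b1.2, b3.2, b3.3} {out.2} {b1.1, b4.2} {b1.3} {b3.1, b4.3} {b4.1} (out.j = stage outer ports)
through d2, on inputs (b2, b3, b4, b1): {out.1, out.2, b2.1, b2.2} {out.3, b1.2, b2.3, b3.2, b3.3} {b1.1, b4.2} {b1.3} {b3.1, b4.3} {b4.1} (out.j = stage outer ports)


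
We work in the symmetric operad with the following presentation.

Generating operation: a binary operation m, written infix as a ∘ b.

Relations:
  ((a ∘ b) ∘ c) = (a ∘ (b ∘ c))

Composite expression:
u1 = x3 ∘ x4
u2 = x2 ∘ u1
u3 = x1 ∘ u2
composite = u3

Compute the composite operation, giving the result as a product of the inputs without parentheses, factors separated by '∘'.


Under associativity of m, the answer is the x's in reading order.
(x3 ∘ x4) spells out as x3 ∘ x4
(x2 ∘ (x3 ∘ x4)) spells out as x2 ∘ x3 ∘ x4
(x1 ∘ (x2 ∘ (x3 ∘ x4))) spells out as x1 ∘ x2 ∘ x3 ∘ x4

x1 ∘ x2 ∘ x3 ∘ x4


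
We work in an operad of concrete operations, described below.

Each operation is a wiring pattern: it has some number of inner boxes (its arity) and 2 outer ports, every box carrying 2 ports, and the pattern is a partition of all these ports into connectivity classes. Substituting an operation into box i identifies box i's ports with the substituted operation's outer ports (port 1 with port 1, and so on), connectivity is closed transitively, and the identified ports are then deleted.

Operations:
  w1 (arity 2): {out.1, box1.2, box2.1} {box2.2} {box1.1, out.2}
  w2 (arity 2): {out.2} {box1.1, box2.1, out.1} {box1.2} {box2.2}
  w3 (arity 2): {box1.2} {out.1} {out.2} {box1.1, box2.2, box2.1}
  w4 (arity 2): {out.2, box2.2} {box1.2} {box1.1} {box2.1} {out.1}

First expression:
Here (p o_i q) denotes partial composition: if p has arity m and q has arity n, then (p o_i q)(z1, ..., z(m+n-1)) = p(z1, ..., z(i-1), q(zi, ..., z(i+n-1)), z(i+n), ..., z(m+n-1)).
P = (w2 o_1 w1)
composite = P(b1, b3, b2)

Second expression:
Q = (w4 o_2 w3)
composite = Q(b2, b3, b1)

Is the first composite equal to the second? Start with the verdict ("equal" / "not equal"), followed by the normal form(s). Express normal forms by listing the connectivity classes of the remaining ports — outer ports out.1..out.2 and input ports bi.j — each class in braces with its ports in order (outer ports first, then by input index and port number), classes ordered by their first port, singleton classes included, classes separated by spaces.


not equal; first: {out.1, b1.2, b2.1, b3.1} {out.2} {b1.1} {b2.2} {b3.2}; second: {out.1} {out.2} {b1.1, b1.2, b3.1} {b2.1} {b2.2} {b3.2}

Reducing the first expression gives {out.1, b1.2, b2.1, b3.1} {out.2} {b1.1} {b2.2} {b3.2}
Reducing the second expression gives {out.1} {out.2} {b1.1, b1.2, b3.1} {b2.1} {b2.2} {b3.2}
Distinct normal forms: not equal.


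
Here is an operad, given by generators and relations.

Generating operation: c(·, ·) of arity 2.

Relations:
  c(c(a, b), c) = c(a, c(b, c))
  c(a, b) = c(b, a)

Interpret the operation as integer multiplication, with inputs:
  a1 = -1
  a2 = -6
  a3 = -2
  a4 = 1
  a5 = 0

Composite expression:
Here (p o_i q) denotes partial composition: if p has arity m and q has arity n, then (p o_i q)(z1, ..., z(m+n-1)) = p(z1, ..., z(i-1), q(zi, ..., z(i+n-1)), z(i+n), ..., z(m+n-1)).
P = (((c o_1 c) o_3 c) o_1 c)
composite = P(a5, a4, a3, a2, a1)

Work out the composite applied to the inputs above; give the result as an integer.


0

c(a5, a4) = 0
c(c(a5, a4), a3) = 0
c(a2, a1) = 6
c(c(c(a5, a4), a3), c(a2, a1)) = 0


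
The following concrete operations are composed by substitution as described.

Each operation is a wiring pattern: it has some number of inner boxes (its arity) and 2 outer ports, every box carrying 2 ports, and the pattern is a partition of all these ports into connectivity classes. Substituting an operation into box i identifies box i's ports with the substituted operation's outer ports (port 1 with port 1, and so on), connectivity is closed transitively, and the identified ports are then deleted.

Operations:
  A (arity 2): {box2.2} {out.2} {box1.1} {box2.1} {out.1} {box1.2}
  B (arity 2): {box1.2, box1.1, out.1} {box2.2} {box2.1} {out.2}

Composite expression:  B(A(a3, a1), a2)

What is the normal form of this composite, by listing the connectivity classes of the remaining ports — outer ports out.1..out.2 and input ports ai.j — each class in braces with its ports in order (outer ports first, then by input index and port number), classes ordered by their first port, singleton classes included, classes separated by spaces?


{out.1} {out.2} {a1.1} {a1.2} {a2.1} {a2.2} {a3.1} {a3.2}

Substituting into B glues patterns; closure does the rest.
after A, the pattern on (a3, a1) reads {out.1} {out.2} {a1.1} {a1.2} {a3.1} {a3.2} (out.j = its outer ports)
after B, the pattern on (a3, a1, a2) reads {out.1} {out.2} {a1.1} {a1.2} {a2.1} {a2.2} {a3.1} {a3.2} (out.j = its outer ports)


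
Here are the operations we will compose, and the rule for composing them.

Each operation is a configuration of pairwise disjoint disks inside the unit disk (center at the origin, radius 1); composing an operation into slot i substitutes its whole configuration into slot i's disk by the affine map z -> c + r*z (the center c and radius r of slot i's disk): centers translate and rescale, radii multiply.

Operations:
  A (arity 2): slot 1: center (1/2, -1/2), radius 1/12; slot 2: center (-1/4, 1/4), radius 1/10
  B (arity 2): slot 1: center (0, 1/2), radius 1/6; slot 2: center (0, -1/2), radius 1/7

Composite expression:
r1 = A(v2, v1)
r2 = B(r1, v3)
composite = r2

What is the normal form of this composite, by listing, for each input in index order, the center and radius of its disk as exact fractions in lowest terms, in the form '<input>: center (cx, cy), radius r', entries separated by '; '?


Follow each v-input down from B: c' goes to c + r*c', radius to r*r'.
v2: after 2 affine steps, its disk has center (1/12, 5/12), radius 1/72
v1: after 2 affine steps, its disk has center (-1/24, 13/24), radius 1/60
v3: after 1 affine step, its disk has center (0, -1/2), radius 1/7

v1: center (-1/24, 13/24), radius 1/60; v2: center (1/12, 5/12), radius 1/72; v3: center (0, -1/2), radius 1/7


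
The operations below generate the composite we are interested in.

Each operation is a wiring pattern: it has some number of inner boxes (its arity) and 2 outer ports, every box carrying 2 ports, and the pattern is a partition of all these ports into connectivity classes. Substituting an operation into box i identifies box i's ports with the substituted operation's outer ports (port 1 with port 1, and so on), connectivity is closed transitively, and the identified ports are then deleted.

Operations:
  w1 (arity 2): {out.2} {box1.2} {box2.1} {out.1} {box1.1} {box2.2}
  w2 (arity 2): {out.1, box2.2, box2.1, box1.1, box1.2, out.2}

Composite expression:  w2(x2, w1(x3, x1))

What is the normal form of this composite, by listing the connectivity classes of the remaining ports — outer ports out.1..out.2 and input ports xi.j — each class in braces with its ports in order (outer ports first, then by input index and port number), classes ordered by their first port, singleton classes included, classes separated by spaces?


{out.1, out.2, x2.1, x2.2} {x1.1} {x1.2} {x3.1} {x3.2}

Substituting into w2 glues patterns; closure does the rest.
through w1, on inputs (x3, x1): {out.1} {out.2} {x1.1} {x1.2} {x3.1} {x3.2} (out.j = stage outer ports)
through w2, on inputs (x2, x3, x1): {out.1, out.2, x2.1, x2.2} {x1.1} {x1.2} {x3.1} {x3.2} (out.j = stage outer ports)


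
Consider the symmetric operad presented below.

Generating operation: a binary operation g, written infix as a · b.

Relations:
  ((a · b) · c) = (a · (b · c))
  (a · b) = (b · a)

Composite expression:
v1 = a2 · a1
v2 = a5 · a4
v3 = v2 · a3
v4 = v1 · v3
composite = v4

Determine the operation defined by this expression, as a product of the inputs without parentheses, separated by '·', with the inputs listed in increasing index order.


a1 · a2 · a3 · a4 · a5


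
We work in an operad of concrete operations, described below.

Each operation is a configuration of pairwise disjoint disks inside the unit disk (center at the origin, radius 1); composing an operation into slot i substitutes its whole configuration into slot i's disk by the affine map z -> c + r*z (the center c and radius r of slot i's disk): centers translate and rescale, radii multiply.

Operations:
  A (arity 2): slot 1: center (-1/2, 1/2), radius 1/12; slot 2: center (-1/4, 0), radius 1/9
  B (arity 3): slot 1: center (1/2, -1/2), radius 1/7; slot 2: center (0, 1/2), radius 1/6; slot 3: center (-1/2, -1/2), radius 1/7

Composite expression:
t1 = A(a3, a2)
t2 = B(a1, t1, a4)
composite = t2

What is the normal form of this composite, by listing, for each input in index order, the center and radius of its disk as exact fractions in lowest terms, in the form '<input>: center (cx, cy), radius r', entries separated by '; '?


a1: center (1/2, -1/2), radius 1/7; a2: center (-1/24, 1/2), radius 1/54; a3: center (-1/12, 7/12), radius 1/72; a4: center (-1/2, -1/2), radius 1/7

Affine substitution under B: radii multiply and a-centers shift.
input a1: composing its 1 substitution step yields center (1/2, -1/2), radius 1/7
input a3: composing its 2 substitution steps yields center (-1/12, 7/12), radius 1/72
input a2: composing its 2 substitution steps yields center (-1/24, 1/2), radius 1/54
input a4: composing its 1 substitution step yields center (-1/2, -1/2), radius 1/7


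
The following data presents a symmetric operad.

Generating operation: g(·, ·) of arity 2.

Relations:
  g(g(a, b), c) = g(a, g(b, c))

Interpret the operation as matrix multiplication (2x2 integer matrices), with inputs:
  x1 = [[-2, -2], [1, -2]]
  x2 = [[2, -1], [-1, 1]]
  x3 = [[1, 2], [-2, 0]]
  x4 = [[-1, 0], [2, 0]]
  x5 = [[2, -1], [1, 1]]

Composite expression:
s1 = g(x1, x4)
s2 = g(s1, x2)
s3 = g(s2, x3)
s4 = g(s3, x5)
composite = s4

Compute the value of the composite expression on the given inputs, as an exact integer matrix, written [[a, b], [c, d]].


[[-24, 0], [-60, 0]]

g(x1, x4) = [[-2, 0], [-5, 0]]
g(g(x1, x4), x2) = [[-4, 2], [-10, 5]]
g(g(g(x1, x4), x2), x3) = [[-8, -8], [-20, -20]]
g(g(g(g(x1, x4), x2), x3), x5) = [[-24, 0], [-60, 0]]


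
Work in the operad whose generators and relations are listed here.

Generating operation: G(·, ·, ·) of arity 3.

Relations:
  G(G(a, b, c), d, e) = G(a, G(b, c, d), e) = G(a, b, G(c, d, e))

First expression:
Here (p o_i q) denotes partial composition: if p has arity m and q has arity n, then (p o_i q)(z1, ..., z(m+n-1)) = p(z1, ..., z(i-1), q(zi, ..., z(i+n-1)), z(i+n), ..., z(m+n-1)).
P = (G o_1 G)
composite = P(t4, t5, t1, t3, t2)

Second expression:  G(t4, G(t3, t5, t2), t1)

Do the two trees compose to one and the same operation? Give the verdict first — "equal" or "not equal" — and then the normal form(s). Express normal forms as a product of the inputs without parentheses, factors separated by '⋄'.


not equal: they reduce to t4 ⋄ t5 ⋄ t1 ⋄ t3 ⋄ t2 and t4 ⋄ t3 ⋄ t5 ⋄ t2 ⋄ t1

The first composite normalizes to t4 ⋄ t5 ⋄ t1 ⋄ t3 ⋄ t2
The second composite normalizes to t4 ⋄ t3 ⋄ t5 ⋄ t2 ⋄ t1
Distinct normal forms: not equal.


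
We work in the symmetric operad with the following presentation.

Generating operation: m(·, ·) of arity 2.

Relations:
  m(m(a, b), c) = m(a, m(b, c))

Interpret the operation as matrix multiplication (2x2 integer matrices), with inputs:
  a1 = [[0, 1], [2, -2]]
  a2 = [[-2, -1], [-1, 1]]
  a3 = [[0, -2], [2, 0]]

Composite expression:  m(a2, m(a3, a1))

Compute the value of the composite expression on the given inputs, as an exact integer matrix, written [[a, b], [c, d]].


[[8, -10], [4, -2]]


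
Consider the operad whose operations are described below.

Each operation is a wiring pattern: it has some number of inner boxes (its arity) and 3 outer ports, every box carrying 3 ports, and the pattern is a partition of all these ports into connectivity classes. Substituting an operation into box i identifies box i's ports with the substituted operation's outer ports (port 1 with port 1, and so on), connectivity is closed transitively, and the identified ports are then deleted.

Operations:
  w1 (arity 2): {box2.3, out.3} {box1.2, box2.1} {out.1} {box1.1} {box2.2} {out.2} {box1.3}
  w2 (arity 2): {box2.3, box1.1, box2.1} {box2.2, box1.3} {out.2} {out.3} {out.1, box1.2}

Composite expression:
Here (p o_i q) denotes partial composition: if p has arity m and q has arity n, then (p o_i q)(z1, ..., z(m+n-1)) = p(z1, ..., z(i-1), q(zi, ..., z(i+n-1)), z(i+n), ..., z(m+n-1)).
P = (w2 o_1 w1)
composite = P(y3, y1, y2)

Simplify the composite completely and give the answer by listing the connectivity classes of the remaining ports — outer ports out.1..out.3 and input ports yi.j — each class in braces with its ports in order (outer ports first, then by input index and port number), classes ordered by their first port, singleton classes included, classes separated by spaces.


{out.1} {out.2} {out.3} {y1.1, y3.2} {y1.2} {y1.3, y2.2} {y2.1, y2.3} {y3.1} {y3.3}

Treat the ports identified at w2 as solder joints: merge, then drop.
through w1, on inputs (y3, y1): {out.1} {out.2} {out.3, y1.3} {y1.1, y3.2} {y1.2} {y3.1} {y3.3} (out.j = stage outer ports)
through w2, on inputs (y3, y1, y2): {out.1} {out.2} {out.3} {y1.1, y3.2} {y1.2} {y1.3, y2.2} {y2.1, y2.3} {y3.1} {y3.3} (out.j = stage outer ports)


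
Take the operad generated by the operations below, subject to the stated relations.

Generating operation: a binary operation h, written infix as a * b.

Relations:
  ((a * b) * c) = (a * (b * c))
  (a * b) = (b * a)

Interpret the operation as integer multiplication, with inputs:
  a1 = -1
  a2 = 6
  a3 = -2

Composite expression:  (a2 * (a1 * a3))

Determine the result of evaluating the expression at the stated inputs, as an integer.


12

(a1 * a3) = 2
(a2 * (a1 * a3)) = 12


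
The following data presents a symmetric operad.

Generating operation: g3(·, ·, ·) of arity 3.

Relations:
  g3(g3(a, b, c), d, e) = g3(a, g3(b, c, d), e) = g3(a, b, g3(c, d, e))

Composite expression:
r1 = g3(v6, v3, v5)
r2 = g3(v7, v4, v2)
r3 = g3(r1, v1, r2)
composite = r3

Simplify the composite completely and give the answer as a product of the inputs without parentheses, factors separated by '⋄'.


v6 ⋄ v3 ⋄ v5 ⋄ v1 ⋄ v7 ⋄ v4 ⋄ v2

All parenthesizations of g3 agree; list the v-inputs left to right.
g3(v6, v3, v5) collapses to v6 ⋄ v3 ⋄ v5
g3(v7, v4, v2) collapses to v7 ⋄ v4 ⋄ v2
g3(g3(v6, v3, v5), v1, g3(v7, v4, v2)) collapses to v6 ⋄ v3 ⋄ v5 ⋄ v1 ⋄ v7 ⋄ v4 ⋄ v2


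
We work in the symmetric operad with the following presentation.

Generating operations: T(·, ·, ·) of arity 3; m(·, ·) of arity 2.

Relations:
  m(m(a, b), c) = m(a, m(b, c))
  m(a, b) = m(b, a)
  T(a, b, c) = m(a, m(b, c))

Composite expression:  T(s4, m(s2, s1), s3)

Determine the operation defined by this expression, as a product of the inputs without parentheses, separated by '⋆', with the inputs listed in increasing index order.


Any arrangement under T is one operation, so sort the s-inputs.
m(s2, s1) spells out as s2 ⋆ s1
T(s4, m(s2, s1), s3) spells out as s4 ⋆ s2 ⋆ s1 ⋆ s3
commutativity sorts the factors: s1 ⋆ s2 ⋆ s3 ⋆ s4

s1 ⋆ s2 ⋆ s3 ⋆ s4


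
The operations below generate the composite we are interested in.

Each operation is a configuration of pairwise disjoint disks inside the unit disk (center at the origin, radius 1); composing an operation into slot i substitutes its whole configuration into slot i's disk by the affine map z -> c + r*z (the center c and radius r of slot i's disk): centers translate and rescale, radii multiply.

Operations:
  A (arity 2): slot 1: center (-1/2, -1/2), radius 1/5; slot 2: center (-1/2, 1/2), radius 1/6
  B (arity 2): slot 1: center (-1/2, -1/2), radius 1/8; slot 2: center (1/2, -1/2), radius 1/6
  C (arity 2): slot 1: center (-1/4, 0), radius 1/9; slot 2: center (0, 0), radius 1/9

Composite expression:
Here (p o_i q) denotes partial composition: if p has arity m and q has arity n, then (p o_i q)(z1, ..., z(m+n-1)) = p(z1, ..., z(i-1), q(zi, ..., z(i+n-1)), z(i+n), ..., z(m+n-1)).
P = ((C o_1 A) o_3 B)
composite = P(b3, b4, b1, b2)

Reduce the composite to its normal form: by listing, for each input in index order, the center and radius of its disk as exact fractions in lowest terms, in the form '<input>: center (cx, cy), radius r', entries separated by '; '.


Only the slot chain above each b matters under C; compose those maps.
b3: after 2 affine steps, its disk has center (-11/36, -1/18), radius 1/45
b4: after 2 affine steps, its disk has center (-11/36, 1/18), radius 1/54
b1: after 2 affine steps, its disk has center (-1/18, -1/18), radius 1/72
b2: after 2 affine steps, its disk has center (1/18, -1/18), radius 1/54

b1: center (-1/18, -1/18), radius 1/72; b2: center (1/18, -1/18), radius 1/54; b3: center (-11/36, -1/18), radius 1/45; b4: center (-11/36, 1/18), radius 1/54


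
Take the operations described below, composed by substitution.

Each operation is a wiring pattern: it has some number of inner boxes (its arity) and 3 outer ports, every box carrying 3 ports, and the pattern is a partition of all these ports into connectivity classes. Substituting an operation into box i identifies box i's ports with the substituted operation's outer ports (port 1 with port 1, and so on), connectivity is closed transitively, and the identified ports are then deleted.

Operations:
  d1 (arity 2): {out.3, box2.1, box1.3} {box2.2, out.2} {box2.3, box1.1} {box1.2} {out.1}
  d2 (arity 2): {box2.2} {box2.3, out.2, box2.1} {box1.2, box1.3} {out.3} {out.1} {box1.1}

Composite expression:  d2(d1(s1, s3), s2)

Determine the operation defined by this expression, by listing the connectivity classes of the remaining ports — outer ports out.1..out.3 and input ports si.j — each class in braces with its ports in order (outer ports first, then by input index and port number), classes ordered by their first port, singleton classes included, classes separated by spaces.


After gluing at d2, chains via deleted ports link the s-ports.
composing d1 on (s1, s3), with out.j its own outer ports: {out.1} {out.2, s3.2} {out.3, s1.3, s3.1} {s1.1, s3.3} {s1.2}
composing d2 on (s1, s3, s2), with out.j its own outer ports: {out.1} {out.2, s2.1, s2.3} {out.3} {s1.1, s3.3} {s1.2} {s1.3, s3.1, s3.2} {s2.2}

{out.1} {out.2, s2.1, s2.3} {out.3} {s1.1, s3.3} {s1.2} {s1.3, s3.1, s3.2} {s2.2}


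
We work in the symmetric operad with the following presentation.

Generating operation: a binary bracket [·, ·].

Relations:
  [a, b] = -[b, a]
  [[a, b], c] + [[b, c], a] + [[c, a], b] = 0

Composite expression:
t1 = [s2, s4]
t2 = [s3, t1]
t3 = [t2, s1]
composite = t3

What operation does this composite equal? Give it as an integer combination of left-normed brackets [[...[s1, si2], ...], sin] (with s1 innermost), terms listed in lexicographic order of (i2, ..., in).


[[[s1, s2], s4], s3] - [[[s1, s3], s2], s4] + [[[s1, s3], s4], s2] - [[[s1, s4], s2], s3]


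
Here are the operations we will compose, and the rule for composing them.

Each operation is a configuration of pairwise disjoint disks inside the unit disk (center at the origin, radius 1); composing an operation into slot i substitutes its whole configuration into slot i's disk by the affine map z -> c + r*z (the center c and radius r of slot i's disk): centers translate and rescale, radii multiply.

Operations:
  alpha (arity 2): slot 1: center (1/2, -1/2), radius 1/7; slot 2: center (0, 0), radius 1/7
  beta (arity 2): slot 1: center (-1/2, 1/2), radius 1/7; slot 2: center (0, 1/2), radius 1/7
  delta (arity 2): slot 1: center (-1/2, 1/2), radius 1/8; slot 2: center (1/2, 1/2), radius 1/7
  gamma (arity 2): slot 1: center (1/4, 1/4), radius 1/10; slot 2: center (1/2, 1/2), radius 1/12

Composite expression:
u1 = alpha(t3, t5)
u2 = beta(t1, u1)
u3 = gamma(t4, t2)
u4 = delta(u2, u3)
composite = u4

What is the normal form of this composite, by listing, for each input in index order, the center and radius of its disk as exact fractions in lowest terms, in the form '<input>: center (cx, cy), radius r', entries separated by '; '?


Nesting under delta composes maps z -> c + r*z down each t-path.
tracing t1 down its 2-map path: center (-9/16, 9/16), radius 1/56
tracing t3 down its 3-map path: center (-55/112, 31/56), radius 1/392
tracing t5 down its 3-map path: center (-1/2, 9/16), radius 1/392
tracing t4 down its 2-map path: center (15/28, 15/28), radius 1/70
tracing t2 down its 2-map path: center (4/7, 4/7), radius 1/84

t1: center (-9/16, 9/16), radius 1/56; t2: center (4/7, 4/7), radius 1/84; t3: center (-55/112, 31/56), radius 1/392; t4: center (15/28, 15/28), radius 1/70; t5: center (-1/2, 9/16), radius 1/392


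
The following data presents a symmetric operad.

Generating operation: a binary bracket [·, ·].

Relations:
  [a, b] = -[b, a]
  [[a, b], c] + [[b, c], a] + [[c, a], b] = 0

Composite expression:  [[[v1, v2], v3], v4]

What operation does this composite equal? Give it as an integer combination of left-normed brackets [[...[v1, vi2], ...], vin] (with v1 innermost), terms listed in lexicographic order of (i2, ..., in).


[[[v1, v2], v3], v4]

Antisymmetry and Jacobi reduce to v1-anchored left-normed brackets.
Composite bracket: [[[v1, v2], v3], v4]
Applying ab - ba throughout gives 8 signed words (2^3 = 8).
Keep just the words that open with v1:
  v1v2v3v4 (sign +1) contributes +[[[v1, v2], v3], v4]


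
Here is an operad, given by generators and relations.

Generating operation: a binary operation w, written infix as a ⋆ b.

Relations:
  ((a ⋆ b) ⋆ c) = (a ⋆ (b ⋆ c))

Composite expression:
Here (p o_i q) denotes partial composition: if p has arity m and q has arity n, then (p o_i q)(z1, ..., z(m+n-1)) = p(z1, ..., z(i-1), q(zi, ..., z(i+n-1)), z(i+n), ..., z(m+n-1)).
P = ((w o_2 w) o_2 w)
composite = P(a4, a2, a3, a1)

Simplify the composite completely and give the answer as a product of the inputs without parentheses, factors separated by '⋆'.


Every regrouping of w is equal, so read the a-inputs in written order.
(a2 ⋆ a3) reduces to a2 ⋆ a3
((a2 ⋆ a3) ⋆ a1) reduces to a2 ⋆ a3 ⋆ a1
(a4 ⋆ ((a2 ⋆ a3) ⋆ a1)) reduces to a4 ⋆ a2 ⋆ a3 ⋆ a1

a4 ⋆ a2 ⋆ a3 ⋆ a1


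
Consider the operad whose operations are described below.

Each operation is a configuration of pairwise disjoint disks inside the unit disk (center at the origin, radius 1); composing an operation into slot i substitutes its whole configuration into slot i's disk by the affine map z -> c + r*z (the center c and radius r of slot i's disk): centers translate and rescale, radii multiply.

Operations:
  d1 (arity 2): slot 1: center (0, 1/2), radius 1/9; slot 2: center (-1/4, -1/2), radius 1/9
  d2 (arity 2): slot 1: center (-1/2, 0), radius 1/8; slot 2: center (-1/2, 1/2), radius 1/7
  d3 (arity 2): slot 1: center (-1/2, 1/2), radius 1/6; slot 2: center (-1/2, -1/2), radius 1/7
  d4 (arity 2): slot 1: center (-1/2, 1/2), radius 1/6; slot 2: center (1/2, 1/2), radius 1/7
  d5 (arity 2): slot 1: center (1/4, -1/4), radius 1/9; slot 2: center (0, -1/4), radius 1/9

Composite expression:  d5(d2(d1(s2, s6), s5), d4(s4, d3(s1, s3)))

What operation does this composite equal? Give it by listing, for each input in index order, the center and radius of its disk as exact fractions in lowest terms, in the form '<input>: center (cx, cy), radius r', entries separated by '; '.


s1: center (1/21, -47/252), radius 1/378; s2: center (7/36, -35/144), radius 1/648; s3: center (1/21, -17/84), radius 1/441; s4: center (-1/18, -7/36), radius 1/54; s5: center (7/36, -7/36), radius 1/63; s6: center (55/288, -37/144), radius 1/648

Each s-disk chains the slot maps above it in d5; radii multiply.
input s2: composing its 3 substitution steps yields center (7/36, -35/144), radius 1/648
input s6: composing its 3 substitution steps yields center (55/288, -37/144), radius 1/648
input s5: composing its 2 substitution steps yields center (7/36, -7/36), radius 1/63
input s4: composing its 2 substitution steps yields center (-1/18, -7/36), radius 1/54
input s1: composing its 3 substitution steps yields center (1/21, -47/252), radius 1/378
input s3: composing its 3 substitution steps yields center (1/21, -17/84), radius 1/441


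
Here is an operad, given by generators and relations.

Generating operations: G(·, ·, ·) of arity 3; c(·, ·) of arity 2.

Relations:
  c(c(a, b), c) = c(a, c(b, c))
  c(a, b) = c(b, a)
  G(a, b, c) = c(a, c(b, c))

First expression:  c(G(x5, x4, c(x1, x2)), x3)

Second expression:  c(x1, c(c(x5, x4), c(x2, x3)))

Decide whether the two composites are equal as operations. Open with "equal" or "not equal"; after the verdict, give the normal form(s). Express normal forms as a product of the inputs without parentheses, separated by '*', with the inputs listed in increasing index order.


equal; the common form is x1 * x2 * x3 * x4 * x5


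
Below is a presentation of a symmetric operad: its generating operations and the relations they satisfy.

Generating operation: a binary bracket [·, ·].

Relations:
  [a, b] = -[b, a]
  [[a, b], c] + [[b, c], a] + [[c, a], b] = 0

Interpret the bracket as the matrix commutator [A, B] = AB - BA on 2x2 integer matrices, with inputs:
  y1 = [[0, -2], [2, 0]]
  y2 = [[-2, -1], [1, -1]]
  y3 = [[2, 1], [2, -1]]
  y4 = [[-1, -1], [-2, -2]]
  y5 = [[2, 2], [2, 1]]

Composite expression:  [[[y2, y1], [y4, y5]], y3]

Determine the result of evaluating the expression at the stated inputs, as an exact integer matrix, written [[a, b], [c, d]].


[y2, y1] = [[0, 2], [2, 0]]
[y4, y5] = [[2, 3], [-4, -2]]
[[y2, y1], [y4, y5]] = [[-14, -8], [8, 14]]
[[[y2, y1], [y4, y5]], y3] = [[-24, -4], [80, 24]]

[[-24, -4], [80, 24]]


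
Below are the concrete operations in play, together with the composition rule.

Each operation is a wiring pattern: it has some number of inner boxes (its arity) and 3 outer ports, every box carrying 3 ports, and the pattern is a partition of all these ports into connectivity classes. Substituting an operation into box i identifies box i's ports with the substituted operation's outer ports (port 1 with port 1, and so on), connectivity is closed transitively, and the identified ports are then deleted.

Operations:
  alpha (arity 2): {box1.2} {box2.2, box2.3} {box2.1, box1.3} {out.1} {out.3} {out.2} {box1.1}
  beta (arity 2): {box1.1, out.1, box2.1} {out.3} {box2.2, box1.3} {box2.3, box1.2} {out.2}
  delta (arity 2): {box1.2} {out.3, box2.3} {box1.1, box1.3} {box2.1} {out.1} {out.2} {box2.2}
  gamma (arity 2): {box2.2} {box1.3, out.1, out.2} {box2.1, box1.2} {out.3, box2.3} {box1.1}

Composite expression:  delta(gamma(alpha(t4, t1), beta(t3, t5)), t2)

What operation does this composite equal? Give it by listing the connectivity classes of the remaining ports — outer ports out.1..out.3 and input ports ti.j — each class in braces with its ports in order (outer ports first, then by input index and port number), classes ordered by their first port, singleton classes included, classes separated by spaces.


{out.1} {out.2} {out.3, t2.3} {t1.1, t4.3} {t1.2, t1.3} {t2.1} {t2.2} {t3.1, t5.1} {t3.2, t5.3} {t3.3, t5.2} {t4.1} {t4.2}

Substituting into delta glues patterns; closure does the rest.
after alpha, the pattern on (t4, t1) reads {out.1} {out.2} {out.3} {t1.1, t4.3} {t1.2, t1.3} {t4.1} {t4.2} (out.j = its outer ports)
after beta, the pattern on (t3, t5) reads {out.1, t3.1, t5.1} {out.2} {out.3} {t3.2, t5.3} {t3.3, t5.2} (out.j = its outer ports)
after gamma, the pattern on (t4, t1, t3, t5) reads {out.1, out.2} {out.3} {t1.1, t4.3} {t1.2, t1.3} {t3.1, t5.1} {t3.2, t5.3} {t3.3, t5.2} {t4.1} {t4.2} (out.j = its outer ports)
after delta, the pattern on (t4, t1, t3, t5, t2) reads {out.1} {out.2} {out.3, t2.3} {t1.1, t4.3} {t1.2, t1.3} {t2.1} {t2.2} {t3.1, t5.1} {t3.2, t5.3} {t3.3, t5.2} {t4.1} {t4.2} (out.j = its outer ports)


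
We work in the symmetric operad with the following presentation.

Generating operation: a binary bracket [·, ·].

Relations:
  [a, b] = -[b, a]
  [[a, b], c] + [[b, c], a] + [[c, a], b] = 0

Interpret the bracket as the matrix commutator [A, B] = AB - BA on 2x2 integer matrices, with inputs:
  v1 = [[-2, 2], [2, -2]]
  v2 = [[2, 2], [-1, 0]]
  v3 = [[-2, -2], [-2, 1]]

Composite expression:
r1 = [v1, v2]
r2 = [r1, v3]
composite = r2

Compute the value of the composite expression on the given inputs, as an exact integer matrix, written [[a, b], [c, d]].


[[16, 12], [-36, -16]]

[v1, v2] = [[-6, -4], [4, 6]]
[[v1, v2], v3] = [[16, 12], [-36, -16]]
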